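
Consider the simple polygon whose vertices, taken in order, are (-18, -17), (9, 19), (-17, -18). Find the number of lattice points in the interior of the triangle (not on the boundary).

27

The shoelace formula gives twice the area as |((-18)·19 − 9·(-17)) + (9·(-18) − (-17)·19) + ((-17)·(-17) − (-18)·(-18))| = 63, so the area is 63/2.
Along each edge there are gcd(|Δx|,|Δy|)+1 lattice points, so counting each shared vertex once the boundary has gcd(27,36) + gcd(26,37) + gcd(1,1) = 9+1+1 = 11.
By Pick's theorem A = I + B/2 − 1, so I = 63/2 − 11/2 + 1 = 27.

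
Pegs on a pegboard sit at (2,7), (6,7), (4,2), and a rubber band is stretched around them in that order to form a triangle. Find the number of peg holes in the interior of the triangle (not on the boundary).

8

The shoelace formula gives twice the area as |[2·7 − 6·7] + [6·2 − 4·7] + [4·7 − 2·2]| = 20, so the area is 10.
Summing gcd(|Δx|,|Δy|) over the edges gives the boundary count: gcd(4,0) + gcd(2,5) + gcd(2,5) = 4+1+1 = 6.
By Pick's theorem A = I + B/2 − 1, so I = 10 − 6/2 + 1 = 8.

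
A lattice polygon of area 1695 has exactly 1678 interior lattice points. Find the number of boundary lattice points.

Pick's theorem gives A = I + B/2 − 1, so B = 2(A − I + 1) = 2(1695 − 1678 + 1) = 36.

36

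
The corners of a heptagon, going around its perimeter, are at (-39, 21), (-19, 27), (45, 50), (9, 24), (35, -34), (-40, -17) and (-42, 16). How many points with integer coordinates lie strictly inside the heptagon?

By the shoelace formula, twice the signed area is |[(-39)·27 − (-19)·21] + [(-19)·50 − 45·27] + [45·24 − 9·50] + [9·(-34) − 35·24] + [35·(-17) − (-40)·(-34)] + [(-40)·16 − (-42)·(-17)] + [(-42)·21 − (-39)·16]| = 6902, so the area is 3451.
Along each edge there are gcd(|Δx|,|Δy|)+1 lattice points, so counting each shared vertex once the boundary has gcd(20,6) + gcd(64,23) + gcd(36,26) + gcd(26,58) + gcd(75,17) + gcd(2,33) + gcd(3,5) = 2+1+2+2+1+1+1 = 10.
By Pick's theorem A = I + B/2 − 1, so I = 3451 − 10/2 + 1 = 3447.

3447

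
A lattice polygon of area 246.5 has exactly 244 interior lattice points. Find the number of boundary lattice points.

7

Pick's theorem gives A = I + B/2 − 1, so B = 2(A − I + 1) = 2(246.5 − 244 + 1) = 7.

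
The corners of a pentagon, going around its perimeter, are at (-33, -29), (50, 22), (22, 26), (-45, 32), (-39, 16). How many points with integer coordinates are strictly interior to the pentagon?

Using the shoelace formula, 2A = |((-33)·22 − 50·(-29)) + (50·26 − 22·22) + (22·32 − (-45)·26) + ((-45)·16 − (-39)·32) + ((-39)·(-29) − (-33)·16)| = 5601, so the area is 5601/2.
Along each edge there are gcd(|Δx|,|Δy|)+1 lattice points, so counting each shared vertex once the boundary has gcd(83,51) + gcd(28,4) + gcd(67,6) + gcd(6,16) + gcd(6,45) = 1+4+1+2+3 = 11.
Pick's theorem gives I = A − B/2 + 1 = 5601/2 − 11/2 + 1 = 2796.

2796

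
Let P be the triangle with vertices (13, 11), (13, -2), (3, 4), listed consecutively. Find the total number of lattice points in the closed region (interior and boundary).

The shoelace formula gives twice the area as |[13·(-2) − 13·11] + [13·4 − 3·(-2)] + [3·11 − 13·4]| = 130, so the area is 65.
Summing gcd(|Δx|,|Δy|) over the edges gives the boundary count: gcd(0,13) + gcd(10,6) + gcd(10,7) = 13+2+1 = 16.
Pick's theorem gives I = A − B/2 + 1 = 65 − 16/2 + 1 = 58, so the closed region contains I + B = 58 + 16 = 74 lattice points.

74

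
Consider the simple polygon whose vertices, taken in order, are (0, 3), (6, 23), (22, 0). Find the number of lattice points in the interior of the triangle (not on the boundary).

228

Using the shoelace formula, 2A = |(0·23 − 6·3) + (6·0 − 22·23) + (22·3 − 0·0)| = 458, so the area is 229.
Along each edge there are gcd(|Δx|,|Δy|)+1 lattice points, so counting each shared vertex once the boundary has gcd(6,20) + gcd(16,23) + gcd(22,3) = 2+1+1 = 4.
By Pick's theorem A = I + B/2 − 1, so I = 229 − 4/2 + 1 = 228.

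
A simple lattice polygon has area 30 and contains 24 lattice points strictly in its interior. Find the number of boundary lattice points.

14

Pick's theorem gives A = I + B/2 − 1, so B = 2(A − I + 1) = 2(30 − 24 + 1) = 14.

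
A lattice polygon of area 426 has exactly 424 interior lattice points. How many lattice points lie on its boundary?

Pick's theorem gives A = I + B/2 − 1, so B = 2(A − I + 1) = 2(426 − 424 + 1) = 6.

6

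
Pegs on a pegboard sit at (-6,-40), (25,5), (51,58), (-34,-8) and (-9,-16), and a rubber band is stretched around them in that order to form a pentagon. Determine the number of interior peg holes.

The shoelace formula gives twice the area as |((-6)·5 − 25·(-40)) + (25·58 − 51·5) + (51·(-8) − (-34)·58) + ((-34)·(-16) − (-9)·(-8)) + ((-9)·(-40) − (-6)·(-16))| = 4465, so the area is 4465/2.
The number of boundary lattice points is Σ gcd(|Δx|,|Δy|) = gcd(31,45) + gcd(26,53) + gcd(85,66) + gcd(25,8) + gcd(3,24) = 1+1+1+1+3 = 7.
Pick's theorem gives I = A − B/2 + 1 = 4465/2 − 7/2 + 1 = 2230.

2230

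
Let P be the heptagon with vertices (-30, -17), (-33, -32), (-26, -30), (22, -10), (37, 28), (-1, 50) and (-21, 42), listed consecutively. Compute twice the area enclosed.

6966

The shoelace formula gives twice the area as |((-30)·(-32) − (-33)·(-17)) + ((-33)·(-30) − (-26)·(-32)) + ((-26)·(-10) − 22·(-30)) + (22·28 − 37·(-10)) + (37·50 − (-1)·28) + ((-1)·42 − (-21)·50) + ((-21)·(-17) − (-30)·42)| = 6966, so the area is 3483.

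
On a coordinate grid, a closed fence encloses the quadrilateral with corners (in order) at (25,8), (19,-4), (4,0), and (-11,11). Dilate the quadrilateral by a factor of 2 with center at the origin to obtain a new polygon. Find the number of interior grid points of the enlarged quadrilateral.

1100

Using the shoelace formula, 2A = |[25·(-4) − 19·8] + [19·0 − 4·(-4)] + [4·11 − (-11)·0] + [(-11)·8 − 25·11]| = 555, so the area is 277.5.
Summing gcd(|Δx|,|Δy|) over the edges gives the boundary count: gcd(6,12) + gcd(15,4) + gcd(15,11) + gcd(36,3) = 6+1+1+3 = 11.
Scaling by 2 multiplies the area by 2² = 4 (so the new area is 1110) and multiplies the boundary lattice-point count by 2, giving 22.
By Pick's theorem, the interior count of the dilated polygon is 1110 − 22/2 + 1 = 1100.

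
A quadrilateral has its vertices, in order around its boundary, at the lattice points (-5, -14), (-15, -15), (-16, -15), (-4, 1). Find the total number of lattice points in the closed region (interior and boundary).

87

Using the shoelace formula, 2A = |[(-5)·(-15) − (-15)·(-14)] + [(-15)·(-15) − (-16)·(-15)] + [(-16)·1 − (-4)·(-15)] + [(-4)·(-14) − (-5)·1]| = 165, so the area is 82.5.
Along each edge there are gcd(|Δx|,|Δy|)+1 lattice points, so counting each shared vertex once the boundary has gcd(10,1) + gcd(1,0) + gcd(12,16) + gcd(1,15) = 1+1+4+1 = 7.
Pick's theorem gives I = A − B/2 + 1 = 82.5 − 7/2 + 1 = 80, so the closed region contains I + B = 80 + 7 = 87 lattice points.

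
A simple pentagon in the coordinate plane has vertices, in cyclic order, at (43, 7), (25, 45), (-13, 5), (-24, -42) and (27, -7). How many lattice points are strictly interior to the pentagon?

2461

By the shoelace formula, twice the signed area is |(43·45 − 25·7) + (25·5 − (-13)·45) + ((-13)·(-42) − (-24)·5) + ((-24)·(-7) − 27·(-42)) + (27·7 − 43·(-7))| = 4928, so the area is 2464.
Along each edge there are gcd(|Δx|,|Δy|)+1 lattice points, so counting each shared vertex once the boundary has gcd(18,38) + gcd(38,40) + gcd(11,47) + gcd(51,35) + gcd(16,14) = 2+2+1+1+2 = 8.
Pick's theorem gives I = A − B/2 + 1 = 2464 − 8/2 + 1 = 2461.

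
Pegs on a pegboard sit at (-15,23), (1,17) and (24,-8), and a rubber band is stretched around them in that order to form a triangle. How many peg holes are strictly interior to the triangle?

By the shoelace formula, twice the signed area is |[(-15)·17 − 1·23] + [1·(-8) − 24·17] + [24·23 − (-15)·(-8)]| = 262, so the area is 131.
Summing gcd(|Δx|,|Δy|) over the edges gives the boundary count: gcd(16,6) + gcd(23,25) + gcd(39,31) = 2+1+1 = 4.
By Pick's theorem A = I + B/2 − 1, so I = 131 − 4/2 + 1 = 130.

130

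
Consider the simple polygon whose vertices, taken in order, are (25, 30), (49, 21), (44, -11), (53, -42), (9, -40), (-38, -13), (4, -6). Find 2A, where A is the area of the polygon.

6502

Using the shoelace formula, 2A = |[25·21 − 49·30] + [49·(-11) − 44·21] + [44·(-42) − 53·(-11)] + [53·(-40) − 9·(-42)] + [9·(-13) − (-38)·(-40)] + [(-38)·(-6) − 4·(-13)] + [4·30 − 25·(-6)]| = 6502, so the area is 3251.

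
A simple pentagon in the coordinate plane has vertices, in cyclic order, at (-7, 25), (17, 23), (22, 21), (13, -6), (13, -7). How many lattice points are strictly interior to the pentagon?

The shoelace formula gives twice the area as |((-7)·23 − 17·25) + (17·21 − 22·23) + (22·(-6) − 13·21) + (13·(-7) − 13·(-6)) + (13·25 − (-7)·(-7))| = 877, so the area is 877/2.
Summing gcd(|Δx|,|Δy|) over the edges gives the boundary count: gcd(24,2) + gcd(5,2) + gcd(9,27) + gcd(0,1) + gcd(20,32) = 2+1+9+1+4 = 17.
By Pick's theorem A = I + B/2 − 1, so I = 877/2 − 17/2 + 1 = 431.

431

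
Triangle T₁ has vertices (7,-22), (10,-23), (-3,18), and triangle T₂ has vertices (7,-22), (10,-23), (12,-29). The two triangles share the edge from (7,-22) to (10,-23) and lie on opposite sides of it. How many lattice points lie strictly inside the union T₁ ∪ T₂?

The union is the simple quadrilateral with vertices (7,-22), (-3,18), (10,-23), (12,-29) in order.
By the shoelace formula, twice the signed area is |(7·18 − (-3)·(-22)) + ((-3)·(-23) − 10·18) + (10·(-29) − 12·(-23)) + (12·(-22) − 7·(-29))| = 126, so the area is 63.
The number of boundary lattice points is Σ gcd(|Δx|,|Δy|) = gcd(10,40) + gcd(13,41) + gcd(2,6) + gcd(5,7) = 10+1+2+1 = 14.
By Pick's theorem I = A − B/2 + 1 = 63 − 14/2 + 1 = 57.

57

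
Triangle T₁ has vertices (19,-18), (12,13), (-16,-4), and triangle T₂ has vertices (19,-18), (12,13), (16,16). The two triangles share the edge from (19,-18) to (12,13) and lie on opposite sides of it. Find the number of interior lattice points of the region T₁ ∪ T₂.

562

The union is the simple quadrilateral with vertices (19,-18), (-16,-4), (12,13), (16,16) in order.
By the shoelace formula, twice the signed area is |[19·(-4) − (-16)·(-18)] + [(-16)·13 − 12·(-4)] + [12·16 − 16·13] + [16·(-18) − 19·16]| = 1132, so the area is 566.
Along each edge there are gcd(|Δx|,|Δy|)+1 lattice points, so counting each shared vertex once the boundary has gcd(35,14) + gcd(28,17) + gcd(4,3) + gcd(3,34) = 7+1+1+1 = 10.
By Pick's theorem I = A − B/2 + 1 = 566 − 10/2 + 1 = 562.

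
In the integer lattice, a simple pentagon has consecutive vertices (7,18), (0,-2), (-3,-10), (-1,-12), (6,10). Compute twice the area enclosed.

By the shoelace formula, twice the signed area is |(7·(-2) − 0·18) + (0·(-10) − (-3)·(-2)) + ((-3)·(-12) − (-1)·(-10)) + ((-1)·10 − 6·(-12)) + (6·18 − 7·10)| = 106, so the area is 53.

106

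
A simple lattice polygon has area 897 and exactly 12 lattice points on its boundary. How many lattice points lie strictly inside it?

892

From Pick's theorem, I = A − B/2 + 1 = 897 − 12/2 + 1 = 892.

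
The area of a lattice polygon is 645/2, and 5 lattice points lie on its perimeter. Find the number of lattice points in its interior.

321

Pick's theorem A = I + B/2 − 1 rearranges to I = A − B/2 + 1 = 645/2 − 5/2 + 1 = 321.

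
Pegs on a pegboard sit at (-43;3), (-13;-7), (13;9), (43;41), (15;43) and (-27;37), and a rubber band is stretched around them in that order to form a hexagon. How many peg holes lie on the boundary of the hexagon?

The number of boundary lattice points is Σ gcd(|Δx|,|Δy|) = gcd(30,10) + gcd(26,16) + gcd(30,32) + gcd(28,2) + gcd(42,6) + gcd(16,34) = 10+2+2+2+6+2 = 24.

24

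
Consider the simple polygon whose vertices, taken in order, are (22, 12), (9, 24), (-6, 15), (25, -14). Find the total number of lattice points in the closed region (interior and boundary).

512

Using the shoelace formula, 2A = |(22·24 − 9·12) + (9·15 − (-6)·24) + ((-6)·(-14) − 25·15) + (25·12 − 22·(-14))| = 1016, so the area is 508.
Summing gcd(|Δx|,|Δy|) over the edges gives the boundary count: gcd(13,12) + gcd(15,9) + gcd(31,29) + gcd(3,26) = 1+3+1+1 = 6.
Pick's theorem gives I = A − B/2 + 1 = 508 − 6/2 + 1 = 506, so the closed region contains I + B = 506 + 6 = 512 lattice points.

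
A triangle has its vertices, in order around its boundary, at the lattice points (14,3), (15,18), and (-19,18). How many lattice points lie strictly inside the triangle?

Using the shoelace formula, 2A = |(14·18 − 15·3) + (15·18 − (-19)·18) + ((-19)·3 − 14·18)| = 510, so the area is 255.
Summing gcd(|Δx|,|Δy|) over the edges gives the boundary count: gcd(1,15) + gcd(34,0) + gcd(33,15) = 1+34+3 = 38.
By Pick's theorem A = I + B/2 − 1, so I = 255 − 38/2 + 1 = 237.

237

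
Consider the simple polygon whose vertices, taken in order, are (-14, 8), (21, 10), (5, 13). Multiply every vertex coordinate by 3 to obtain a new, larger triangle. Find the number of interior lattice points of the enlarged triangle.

613

By the shoelace formula, twice the signed area is |((-14)·10 − 21·8) + (21·13 − 5·10) + (5·8 − (-14)·13)| = 137, so the area is 137/2.
The number of boundary lattice points is Σ gcd(|Δx|,|Δy|) = gcd(35,2) + gcd(16,3) + gcd(19,5) = 1+1+1 = 3.
Scaling by 3 multiplies the area by 3² = 9 (so the new area is 616.5) and multiplies the boundary lattice-point count by 3, giving 9.
By Pick's theorem, the interior count of the dilated polygon is 616.5 − 9/2 + 1 = 613.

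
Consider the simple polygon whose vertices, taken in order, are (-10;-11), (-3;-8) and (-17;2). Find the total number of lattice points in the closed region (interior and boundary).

59

The shoelace formula gives twice the area as |((-10)·(-8) − (-3)·(-11)) + ((-3)·2 − (-17)·(-8)) + ((-17)·(-11) − (-10)·2)| = 112, so the area is 56.
The number of boundary lattice points is Σ gcd(|Δx|,|Δy|) = gcd(7,3) + gcd(14,10) + gcd(7,13) = 1+2+1 = 4.
Pick's theorem gives I = A − B/2 + 1 = 56 − 4/2 + 1 = 55, so the closed region contains I + B = 55 + 4 = 59 lattice points.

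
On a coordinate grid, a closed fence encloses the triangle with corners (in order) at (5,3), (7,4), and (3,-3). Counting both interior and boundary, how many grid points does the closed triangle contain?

By the shoelace formula, twice the signed area is |[5·4 − 7·3] + [7·(-3) − 3·4] + [3·3 − 5·(-3)]| = 10, so the area is 5.
Along each edge there are gcd(|Δx|,|Δy|)+1 lattice points, so counting each shared vertex once the boundary has gcd(2,1) + gcd(4,7) + gcd(2,6) = 1+1+2 = 4.
Pick's theorem gives I = A − B/2 + 1 = 5 − 4/2 + 1 = 4, so the closed region contains I + B = 4 + 4 = 8 lattice points.

8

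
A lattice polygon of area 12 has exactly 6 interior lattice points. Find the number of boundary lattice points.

Pick's theorem gives A = I + B/2 − 1, so B = 2(A − I + 1) = 2(12 − 6 + 1) = 14.

14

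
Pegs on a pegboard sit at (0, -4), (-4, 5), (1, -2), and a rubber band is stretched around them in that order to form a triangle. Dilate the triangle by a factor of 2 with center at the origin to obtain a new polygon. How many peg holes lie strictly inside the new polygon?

Using the shoelace formula, 2A = |(0·5 − (-4)·(-4)) + ((-4)·(-2) − 1·5) + (1·(-4) − 0·(-2))| = 17, so the area is 8.5.
Summing gcd(|Δx|,|Δy|) over the edges gives the boundary count: gcd(4,9) + gcd(5,7) + gcd(1,2) = 1+1+1 = 3.
Scaling by 2 multiplies the area by 2² = 4 (so the new area is 34) and multiplies the boundary lattice-point count by 2, giving 6.
By Pick's theorem, the interior count of the dilated polygon is 34 − 6/2 + 1 = 32.

32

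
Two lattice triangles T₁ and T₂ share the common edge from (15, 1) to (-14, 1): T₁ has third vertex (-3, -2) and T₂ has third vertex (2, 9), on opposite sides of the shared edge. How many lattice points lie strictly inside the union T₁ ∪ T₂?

The union is the simple quadrilateral with vertices (15, 1), (-3, -2), (-14, 1), (2, 9) in order.
By the shoelace formula, twice the signed area is |[15·(-2) − (-3)·1] + [(-3)·1 − (-14)·(-2)] + [(-14)·9 − 2·1] + [2·1 − 15·9]| = 319, so the area is 159.5.
The number of boundary lattice points is Σ gcd(|Δx|,|Δy|) = gcd(18,3) + gcd(11,3) + gcd(16,8) + gcd(13,8) = 3+1+8+1 = 13.
By Pick's theorem I = A − B/2 + 1 = 159.5 − 13/2 + 1 = 154.

154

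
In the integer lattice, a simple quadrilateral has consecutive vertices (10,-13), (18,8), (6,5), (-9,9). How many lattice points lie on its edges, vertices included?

6

Summing gcd(|Δx|,|Δy|) over the edges gives the boundary count: gcd(8,21) + gcd(12,3) + gcd(15,4) + gcd(19,22) = 1+3+1+1 = 6.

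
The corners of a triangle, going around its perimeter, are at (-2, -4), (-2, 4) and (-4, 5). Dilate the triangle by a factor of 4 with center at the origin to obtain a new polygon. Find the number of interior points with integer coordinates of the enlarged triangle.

109

By the shoelace formula, twice the signed area is |((-2)·4 − (-2)·(-4)) + ((-2)·5 − (-4)·4) + ((-4)·(-4) − (-2)·5)| = 16, so the area is 8.
Summing gcd(|Δx|,|Δy|) over the edges gives the boundary count: gcd(0,8) + gcd(2,1) + gcd(2,9) = 8+1+1 = 10.
Scaling by 4 multiplies the area by 4² = 16 (so the new area is 128) and multiplies the boundary lattice-point count by 4, giving 40.
By Pick's theorem, the interior count of the dilated polygon is 128 − 40/2 + 1 = 109.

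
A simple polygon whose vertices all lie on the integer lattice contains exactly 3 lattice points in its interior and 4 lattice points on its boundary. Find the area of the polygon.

By Pick's theorem, A = I + B/2 − 1 = 3 + 4/2 − 1 = 4.

4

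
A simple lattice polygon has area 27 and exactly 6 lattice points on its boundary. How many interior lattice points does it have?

Pick's theorem A = I + B/2 − 1 rearranges to I = A − B/2 + 1 = 27 − 6/2 + 1 = 25.

25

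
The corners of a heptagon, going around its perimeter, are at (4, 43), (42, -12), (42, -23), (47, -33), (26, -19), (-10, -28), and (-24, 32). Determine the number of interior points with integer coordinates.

2846

By the shoelace formula, twice the signed area is |(4·(-12) − 42·43) + (42·(-23) − 42·(-12)) + (42·(-33) − 47·(-23)) + (47·(-19) − 26·(-33)) + (26·(-28) − (-10)·(-19)) + ((-10)·32 − (-24)·(-28)) + ((-24)·43 − 4·32)| = 5726, so the area is 2863.
Summing gcd(|Δx|,|Δy|) over the edges gives the boundary count: gcd(38,55) + gcd(0,11) + gcd(5,10) + gcd(21,14) + gcd(36,9) + gcd(14,60) + gcd(28,11) = 1+11+5+7+9+2+1 = 36.
Pick's theorem gives I = A − B/2 + 1 = 2863 − 36/2 + 1 = 2846.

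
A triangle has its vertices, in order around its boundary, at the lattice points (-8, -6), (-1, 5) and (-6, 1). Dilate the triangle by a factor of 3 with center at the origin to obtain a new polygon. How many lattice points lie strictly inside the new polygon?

118

The shoelace formula gives twice the area as |((-8)·5 − (-1)·(-6)) + ((-1)·1 − (-6)·5) + ((-6)·(-6) − (-8)·1)| = 27, so the area is 27/2.
Summing gcd(|Δx|,|Δy|) over the edges gives the boundary count: gcd(7,11) + gcd(5,4) + gcd(2,7) = 1+1+1 = 3.
Scaling by 3 multiplies the area by 3² = 9 (so the new area is 243/2) and multiplies the boundary lattice-point count by 3, giving 9.
By Pick's theorem, the interior count of the dilated polygon is 243/2 − 9/2 + 1 = 118.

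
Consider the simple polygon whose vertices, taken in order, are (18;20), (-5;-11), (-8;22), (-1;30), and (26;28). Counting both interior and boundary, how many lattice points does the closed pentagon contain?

661

The shoelace formula gives twice the area as |(18·(-11) − (-5)·20) + ((-5)·22 − (-8)·(-11)) + ((-8)·30 − (-1)·22) + ((-1)·28 − 26·30) + (26·20 − 18·28)| = 1306, so the area is 653.
The number of boundary lattice points is Σ gcd(|Δx|,|Δy|) = gcd(23,31) + gcd(3,33) + gcd(7,8) + gcd(27,2) + gcd(8,8) = 1+3+1+1+8 = 14.
Pick's theorem gives I = A − B/2 + 1 = 653 − 14/2 + 1 = 647, so the closed region contains I + B = 647 + 14 = 661 lattice points.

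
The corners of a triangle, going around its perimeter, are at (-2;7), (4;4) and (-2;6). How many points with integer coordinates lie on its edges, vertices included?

6

Summing gcd(|Δx|,|Δy|) over the edges gives the boundary count: gcd(6,3) + gcd(6,2) + gcd(0,1) = 3+2+1 = 6.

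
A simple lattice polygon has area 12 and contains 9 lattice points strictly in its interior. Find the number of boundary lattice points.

8

Pick's theorem gives A = I + B/2 − 1, so B = 2(A − I + 1) = 2(12 − 9 + 1) = 8.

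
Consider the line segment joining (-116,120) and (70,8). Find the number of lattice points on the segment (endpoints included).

3

The number of lattice points on a segment between lattice points is gcd(|Δx|,|Δy|) + 1 = gcd(186,112) + 1 = 2 + 1 = 3.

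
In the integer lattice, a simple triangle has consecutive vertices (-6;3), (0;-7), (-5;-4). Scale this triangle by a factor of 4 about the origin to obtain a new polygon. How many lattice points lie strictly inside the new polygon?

249

The shoelace formula gives twice the area as |((-6)·(-7) − 0·3) + (0·(-4) − (-5)·(-7)) + ((-5)·3 − (-6)·(-4))| = 32, so the area is 16.
Along each edge there are gcd(|Δx|,|Δy|)+1 lattice points, so counting each shared vertex once the boundary has gcd(6,10) + gcd(5,3) + gcd(1,7) = 2+1+1 = 4.
Scaling by 4 multiplies the area by 4² = 16 (so the new area is 256) and multiplies the boundary lattice-point count by 4, giving 16.
By Pick's theorem, the interior count of the dilated polygon is 256 − 16/2 + 1 = 249.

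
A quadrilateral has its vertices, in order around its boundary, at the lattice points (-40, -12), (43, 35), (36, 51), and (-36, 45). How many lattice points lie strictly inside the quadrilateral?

2865

Using the shoelace formula, 2A = |[(-40)·35 − 43·(-12)] + [43·51 − 36·35] + [36·45 − (-36)·51] + [(-36)·(-12) − (-40)·45]| = 5737, so the area is 5737/2.
Summing gcd(|Δx|,|Δy|) over the edges gives the boundary count: gcd(83,47) + gcd(7,16) + gcd(72,6) + gcd(4,57) = 1+1+6+1 = 9.
Pick's theorem gives I = A − B/2 + 1 = 5737/2 − 9/2 + 1 = 2865.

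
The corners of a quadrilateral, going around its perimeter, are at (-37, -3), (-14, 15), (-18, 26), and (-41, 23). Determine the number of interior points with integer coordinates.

The shoelace formula gives twice the area as |((-37)·15 − (-14)·(-3)) + ((-14)·26 − (-18)·15) + ((-18)·23 − (-41)·26) + ((-41)·(-3) − (-37)·23)| = 935, so the area is 467.5.
Summing gcd(|Δx|,|Δy|) over the edges gives the boundary count: gcd(23,18) + gcd(4,11) + gcd(23,3) + gcd(4,26) = 1+1+1+2 = 5.
By Pick's theorem A = I + B/2 − 1, so I = 467.5 − 5/2 + 1 = 466.

466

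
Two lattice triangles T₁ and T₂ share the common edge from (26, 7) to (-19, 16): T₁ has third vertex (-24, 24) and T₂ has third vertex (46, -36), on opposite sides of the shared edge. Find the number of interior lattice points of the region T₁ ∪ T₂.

The union is the simple quadrilateral with vertices (26, 7), (-24, 24), (-19, 16), (46, -36) in order.
By the shoelace formula, twice the signed area is |(26·24 − (-24)·7) + ((-24)·16 − (-19)·24) + ((-19)·(-36) − 46·16) + (46·7 − 26·(-36))| = 2070, so the area is 1035.
Along each edge there are gcd(|Δx|,|Δy|)+1 lattice points, so counting each shared vertex once the boundary has gcd(50,17) + gcd(5,8) + gcd(65,52) + gcd(20,43) = 1+1+13+1 = 16.
By Pick's theorem I = A − B/2 + 1 = 1035 − 16/2 + 1 = 1028.

1028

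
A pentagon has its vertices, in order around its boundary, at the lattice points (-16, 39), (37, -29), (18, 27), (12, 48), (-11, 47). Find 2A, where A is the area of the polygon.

By the shoelace formula, twice the signed area is |[(-16)·(-29) − 37·39] + [37·27 − 18·(-29)] + [18·48 − 12·27] + [12·47 − (-11)·48] + [(-11)·39 − (-16)·47]| = 2497, so the area is 1248.5.

2497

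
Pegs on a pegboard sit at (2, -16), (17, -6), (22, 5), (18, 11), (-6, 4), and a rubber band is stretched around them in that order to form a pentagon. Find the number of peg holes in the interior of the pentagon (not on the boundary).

422

The shoelace formula gives twice the area as |(2·(-6) − 17·(-16)) + (17·5 − 22·(-6)) + (22·11 − 18·5) + (18·4 − (-6)·11) + ((-6)·(-16) − 2·4)| = 855, so the area is 855/2.
Along each edge there are gcd(|Δx|,|Δy|)+1 lattice points, so counting each shared vertex once the boundary has gcd(15,10) + gcd(5,11) + gcd(4,6) + gcd(24,7) + gcd(8,20) = 5+1+2+1+4 = 13.
Pick's theorem gives I = A − B/2 + 1 = 855/2 − 13/2 + 1 = 422.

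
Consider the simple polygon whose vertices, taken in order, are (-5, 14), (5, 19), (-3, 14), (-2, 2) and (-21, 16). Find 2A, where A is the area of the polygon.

220

The shoelace formula gives twice the area as |((-5)·19 − 5·14) + (5·14 − (-3)·19) + ((-3)·2 − (-2)·14) + ((-2)·16 − (-21)·2) + ((-21)·14 − (-5)·16)| = 220, so the area is 110.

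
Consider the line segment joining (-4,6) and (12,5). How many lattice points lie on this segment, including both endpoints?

The number of lattice points on a segment between lattice points is gcd(|Δx|,|Δy|) + 1 = gcd(16,1) + 1 = 1 + 1 = 2.

2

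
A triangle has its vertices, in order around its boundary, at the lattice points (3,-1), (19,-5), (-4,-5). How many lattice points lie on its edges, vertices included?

28

Summing gcd(|Δx|,|Δy|) over the edges gives the boundary count: gcd(16,4) + gcd(23,0) + gcd(7,4) = 4+23+1 = 28.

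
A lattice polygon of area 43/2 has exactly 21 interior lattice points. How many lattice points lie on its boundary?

3

Pick's theorem gives A = I + B/2 − 1, so B = 2(A − I + 1) = 2(43/2 − 21 + 1) = 3.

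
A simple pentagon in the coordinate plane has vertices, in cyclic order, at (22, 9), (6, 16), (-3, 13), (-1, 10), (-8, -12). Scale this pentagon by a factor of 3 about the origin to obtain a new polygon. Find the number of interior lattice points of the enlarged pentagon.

3097

The shoelace formula gives twice the area as |[22·16 − 6·9] + [6·13 − (-3)·16] + [(-3)·10 − (-1)·13] + [(-1)·(-12) − (-8)·10] + [(-8)·9 − 22·(-12)]| = 691, so the area is 345.5.
The number of boundary lattice points is Σ gcd(|Δx|,|Δy|) = gcd(16,7) + gcd(9,3) + gcd(2,3) + gcd(7,22) + gcd(30,21) = 1+3+1+1+3 = 9.
Scaling by 3 multiplies the area by 3² = 9 (so the new area is 6219/2) and multiplies the boundary lattice-point count by 3, giving 27.
By Pick's theorem, the interior count of the dilated polygon is 6219/2 − 27/2 + 1 = 3097.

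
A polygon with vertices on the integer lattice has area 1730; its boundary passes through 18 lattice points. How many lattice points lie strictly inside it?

1722

From Pick's theorem, I = A − B/2 + 1 = 1730 − 18/2 + 1 = 1722.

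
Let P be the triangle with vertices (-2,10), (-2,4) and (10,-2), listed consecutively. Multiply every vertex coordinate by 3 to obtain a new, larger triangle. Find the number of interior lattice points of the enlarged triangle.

289

By the shoelace formula, twice the signed area is |[(-2)·4 − (-2)·10] + [(-2)·(-2) − 10·4] + [10·10 − (-2)·(-2)]| = 72, so the area is 36.
Summing gcd(|Δx|,|Δy|) over the edges gives the boundary count: gcd(0,6) + gcd(12,6) + gcd(12,12) = 6+6+12 = 24.
Scaling by 3 multiplies the area by 3² = 9 (so the new area is 324) and multiplies the boundary lattice-point count by 3, giving 72.
By Pick's theorem, the interior count of the dilated polygon is 324 − 72/2 + 1 = 289.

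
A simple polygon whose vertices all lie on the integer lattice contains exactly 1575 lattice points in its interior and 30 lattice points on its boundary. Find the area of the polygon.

1589

Pick's theorem states A = I + B/2 − 1, so A = 1575 + 30/2 − 1 = 1589.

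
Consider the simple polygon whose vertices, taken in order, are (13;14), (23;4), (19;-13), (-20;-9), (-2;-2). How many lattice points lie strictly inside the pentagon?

522

By the shoelace formula, twice the signed area is |[13·4 − 23·14] + [23·(-13) − 19·4] + [19·(-9) − (-20)·(-13)] + [(-20)·(-2) − (-2)·(-9)] + [(-2)·14 − 13·(-2)]| = 1056, so the area is 528.
Along each edge there are gcd(|Δx|,|Δy|)+1 lattice points, so counting each shared vertex once the boundary has gcd(10,10) + gcd(4,17) + gcd(39,4) + gcd(18,7) + gcd(15,16) = 10+1+1+1+1 = 14.
By Pick's theorem A = I + B/2 − 1, so I = 528 − 14/2 + 1 = 522.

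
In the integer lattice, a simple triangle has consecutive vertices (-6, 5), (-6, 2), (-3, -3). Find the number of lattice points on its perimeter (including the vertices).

Summing gcd(|Δx|,|Δy|) over the edges gives the boundary count: gcd(0,3) + gcd(3,5) + gcd(3,8) = 3+1+1 = 5.

5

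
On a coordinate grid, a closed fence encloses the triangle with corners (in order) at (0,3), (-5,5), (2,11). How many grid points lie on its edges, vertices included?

4

Summing gcd(|Δx|,|Δy|) over the edges gives the boundary count: gcd(5,2) + gcd(7,6) + gcd(2,8) = 1+1+2 = 4.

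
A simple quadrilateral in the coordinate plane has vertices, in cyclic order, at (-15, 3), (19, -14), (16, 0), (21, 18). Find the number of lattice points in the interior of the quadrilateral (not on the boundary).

489

The shoelace formula gives twice the area as |((-15)·(-14) − 19·3) + (19·0 − 16·(-14)) + (16·18 − 21·0) + (21·3 − (-15)·18)| = 998, so the area is 499.
The number of boundary lattice points is Σ gcd(|Δx|,|Δy|) = gcd(34,17) + gcd(3,14) + gcd(5,18) + gcd(36,15) = 17+1+1+3 = 22.
By Pick's theorem A = I + B/2 − 1, so I = 499 − 22/2 + 1 = 489.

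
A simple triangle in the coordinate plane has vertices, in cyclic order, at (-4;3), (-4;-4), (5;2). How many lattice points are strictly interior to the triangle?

27

By the shoelace formula, twice the signed area is |[(-4)·(-4) − (-4)·3] + [(-4)·2 − 5·(-4)] + [5·3 − (-4)·2]| = 63, so the area is 31.5.
Summing gcd(|Δx|,|Δy|) over the edges gives the boundary count: gcd(0,7) + gcd(9,6) + gcd(9,1) = 7+3+1 = 11.
By Pick's theorem A = I + B/2 − 1, so I = 31.5 − 11/2 + 1 = 27.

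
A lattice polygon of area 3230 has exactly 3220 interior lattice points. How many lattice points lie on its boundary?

22

Pick's theorem gives A = I + B/2 − 1, so B = 2(A − I + 1) = 2(3230 − 3220 + 1) = 22.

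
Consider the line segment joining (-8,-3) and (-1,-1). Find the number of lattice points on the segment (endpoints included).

The number of lattice points on a segment between lattice points is gcd(|Δx|,|Δy|) + 1 = gcd(7,2) + 1 = 1 + 1 = 2.

2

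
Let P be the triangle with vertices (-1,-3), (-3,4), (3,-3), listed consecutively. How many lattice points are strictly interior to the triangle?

12

Using the shoelace formula, 2A = |((-1)·4 − (-3)·(-3)) + ((-3)·(-3) − 3·4) + (3·(-3) − (-1)·(-3))| = 28, so the area is 14.
Summing gcd(|Δx|,|Δy|) over the edges gives the boundary count: gcd(2,7) + gcd(6,7) + gcd(4,0) = 1+1+4 = 6.
Pick's theorem gives I = A − B/2 + 1 = 14 − 6/2 + 1 = 12.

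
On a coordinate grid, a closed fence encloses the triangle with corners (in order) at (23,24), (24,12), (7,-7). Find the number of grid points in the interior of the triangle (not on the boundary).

111

By the shoelace formula, twice the signed area is |(23·12 − 24·24) + (24·(-7) − 7·12) + (7·24 − 23·(-7))| = 223, so the area is 223/2.
Along each edge there are gcd(|Δx|,|Δy|)+1 lattice points, so counting each shared vertex once the boundary has gcd(1,12) + gcd(17,19) + gcd(16,31) = 1+1+1 = 3.
By Pick's theorem A = I + B/2 − 1, so I = 223/2 − 3/2 + 1 = 111.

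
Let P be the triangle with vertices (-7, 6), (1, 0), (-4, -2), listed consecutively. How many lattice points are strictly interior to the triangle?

22

The shoelace formula gives twice the area as |[(-7)·0 − 1·6] + [1·(-2) − (-4)·0] + [(-4)·6 − (-7)·(-2)]| = 46, so the area is 23.
Summing gcd(|Δx|,|Δy|) over the edges gives the boundary count: gcd(8,6) + gcd(5,2) + gcd(3,8) = 2+1+1 = 4.
By Pick's theorem A = I + B/2 − 1, so I = 23 − 4/2 + 1 = 22.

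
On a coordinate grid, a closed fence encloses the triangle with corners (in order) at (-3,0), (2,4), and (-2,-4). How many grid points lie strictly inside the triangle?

Using the shoelace formula, 2A = |[(-3)·4 − 2·0] + [2·(-4) − (-2)·4] + [(-2)·0 − (-3)·(-4)]| = 24, so the area is 12.
The number of boundary lattice points is Σ gcd(|Δx|,|Δy|) = gcd(5,4) + gcd(4,8) + gcd(1,4) = 1+4+1 = 6.
By Pick's theorem A = I + B/2 − 1, so I = 12 − 6/2 + 1 = 10.

10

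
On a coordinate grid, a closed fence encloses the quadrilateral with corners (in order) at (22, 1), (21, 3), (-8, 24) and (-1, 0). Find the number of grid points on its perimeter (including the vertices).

4

Along each edge there are gcd(|Δx|,|Δy|)+1 lattice points, so counting each shared vertex once the boundary has gcd(1,2) + gcd(29,21) + gcd(7,24) + gcd(23,1) = 1+1+1+1 = 4.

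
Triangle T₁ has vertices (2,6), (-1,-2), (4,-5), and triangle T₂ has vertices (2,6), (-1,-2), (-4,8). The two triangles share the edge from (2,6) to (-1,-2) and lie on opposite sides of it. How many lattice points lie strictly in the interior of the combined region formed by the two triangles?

The union is the simple quadrilateral with vertices (2,6), (4,-5), (-1,-2), (-4,8) in order.
Using the shoelace formula, 2A = |(2·(-5) − 4·6) + (4·(-2) − (-1)·(-5)) + ((-1)·8 − (-4)·(-2)) + ((-4)·6 − 2·8)| = 103, so the area is 51.5.
Summing gcd(|Δx|,|Δy|) over the edges gives the boundary count: gcd(2,11) + gcd(5,3) + gcd(3,10) + gcd(6,2) = 1+1+1+2 = 5.
By Pick's theorem I = A − B/2 + 1 = 51.5 − 5/2 + 1 = 50.

50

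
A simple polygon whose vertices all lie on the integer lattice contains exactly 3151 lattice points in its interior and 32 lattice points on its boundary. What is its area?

By Pick's theorem, A = I + B/2 − 1 = 3151 + 32/2 − 1 = 3166.

3166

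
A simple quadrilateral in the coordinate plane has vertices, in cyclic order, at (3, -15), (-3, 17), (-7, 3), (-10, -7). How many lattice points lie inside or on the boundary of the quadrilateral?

The shoelace formula gives twice the area as |[3·17 − (-3)·(-15)] + [(-3)·3 − (-7)·17] + [(-7)·(-7) − (-10)·3] + [(-10)·(-15) − 3·(-7)]| = 366, so the area is 183.
Summing gcd(|Δx|,|Δy|) over the edges gives the boundary count: gcd(6,32) + gcd(4,14) + gcd(3,10) + gcd(13,8) = 2+2+1+1 = 6.
Pick's theorem gives I = A − B/2 + 1 = 183 − 6/2 + 1 = 181, so the closed region contains I + B = 181 + 6 = 187 lattice points.

187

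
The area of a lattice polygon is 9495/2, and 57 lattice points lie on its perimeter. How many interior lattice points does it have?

Pick's theorem A = I + B/2 − 1 rearranges to I = A − B/2 + 1 = 9495/2 − 57/2 + 1 = 4720.

4720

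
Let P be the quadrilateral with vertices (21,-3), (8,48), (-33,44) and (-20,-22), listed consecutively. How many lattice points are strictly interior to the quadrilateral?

2547

By the shoelace formula, twice the signed area is |(21·48 − 8·(-3)) + (8·44 − (-33)·48) + ((-33)·(-22) − (-20)·44) + ((-20)·(-3) − 21·(-22))| = 5096, so the area is 2548.
Summing gcd(|Δx|,|Δy|) over the edges gives the boundary count: gcd(13,51) + gcd(41,4) + gcd(13,66) + gcd(41,19) = 1+1+1+1 = 4.
Pick's theorem gives I = A − B/2 + 1 = 2548 − 4/2 + 1 = 2547.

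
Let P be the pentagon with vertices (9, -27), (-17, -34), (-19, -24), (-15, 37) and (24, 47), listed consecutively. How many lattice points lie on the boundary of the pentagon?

Summing gcd(|Δx|,|Δy|) over the edges gives the boundary count: gcd(26,7) + gcd(2,10) + gcd(4,61) + gcd(39,10) + gcd(15,74) = 1+2+1+1+1 = 6.

6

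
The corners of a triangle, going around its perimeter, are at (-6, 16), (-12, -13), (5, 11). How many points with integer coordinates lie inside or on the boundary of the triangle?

By the shoelace formula, twice the signed area is |((-6)·(-13) − (-12)·16) + ((-12)·11 − 5·(-13)) + (5·16 − (-6)·11)| = 349, so the area is 174.5.
Summing gcd(|Δx|,|Δy|) over the edges gives the boundary count: gcd(6,29) + gcd(17,24) + gcd(11,5) = 1+1+1 = 3.
Pick's theorem gives I = A − B/2 + 1 = 174.5 − 3/2 + 1 = 174, so the closed region contains I + B = 174 + 3 = 177 lattice points.

177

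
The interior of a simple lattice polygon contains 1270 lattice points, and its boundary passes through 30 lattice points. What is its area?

Pick's theorem states A = I + B/2 − 1, so A = 1270 + 30/2 − 1 = 1284.

1284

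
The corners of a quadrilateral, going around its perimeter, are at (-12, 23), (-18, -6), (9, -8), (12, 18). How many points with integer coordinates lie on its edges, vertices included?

Along each edge there are gcd(|Δx|,|Δy|)+1 lattice points, so counting each shared vertex once the boundary has gcd(6,29) + gcd(27,2) + gcd(3,26) + gcd(24,5) = 1+1+1+1 = 4.

4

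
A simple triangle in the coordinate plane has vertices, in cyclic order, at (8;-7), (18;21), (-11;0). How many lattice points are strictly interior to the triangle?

By the shoelace formula, twice the signed area is |[8·21 − 18·(-7)] + [18·0 − (-11)·21] + [(-11)·(-7) − 8·0]| = 602, so the area is 301.
Summing gcd(|Δx|,|Δy|) over the edges gives the boundary count: gcd(10,28) + gcd(29,21) + gcd(19,7) = 2+1+1 = 4.
Pick's theorem gives I = A − B/2 + 1 = 301 − 4/2 + 1 = 300.

300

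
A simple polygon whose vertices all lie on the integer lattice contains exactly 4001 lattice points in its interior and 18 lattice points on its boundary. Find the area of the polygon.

4009

Pick's theorem states A = I + B/2 − 1, so A = 4001 + 18/2 − 1 = 4009.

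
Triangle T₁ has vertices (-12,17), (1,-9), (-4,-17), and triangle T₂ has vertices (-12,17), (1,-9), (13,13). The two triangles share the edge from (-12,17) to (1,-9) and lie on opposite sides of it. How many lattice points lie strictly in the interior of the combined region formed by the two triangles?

The union is the simple quadrilateral with vertices (-12,17), (-4,-17), (1,-9), (13,13) in order.
The shoelace formula gives twice the area as |((-12)·(-17) − (-4)·17) + ((-4)·(-9) − 1·(-17)) + (1·13 − 13·(-9)) + (13·17 − (-12)·13)| = 832, so the area is 416.
The number of boundary lattice points is Σ gcd(|Δx|,|Δy|) = gcd(8,34) + gcd(5,8) + gcd(12,22) + gcd(25,4) = 2+1+2+1 = 6.
By Pick's theorem I = A − B/2 + 1 = 416 − 6/2 + 1 = 414.

414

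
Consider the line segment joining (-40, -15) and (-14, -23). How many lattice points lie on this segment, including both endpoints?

The number of lattice points on a segment between lattice points is gcd(|Δx|,|Δy|) + 1 = gcd(26,8) + 1 = 2 + 1 = 3.

3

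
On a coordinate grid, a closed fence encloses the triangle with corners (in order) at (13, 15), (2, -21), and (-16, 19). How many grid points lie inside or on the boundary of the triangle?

The shoelace formula gives twice the area as |(13·(-21) − 2·15) + (2·19 − (-16)·(-21)) + ((-16)·15 − 13·19)| = 1088, so the area is 544.
Along each edge there are gcd(|Δx|,|Δy|)+1 lattice points, so counting each shared vertex once the boundary has gcd(11,36) + gcd(18,40) + gcd(29,4) = 1+2+1 = 4.
Pick's theorem gives I = A − B/2 + 1 = 544 − 4/2 + 1 = 543, so the closed region contains I + B = 543 + 4 = 547 lattice points.

547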